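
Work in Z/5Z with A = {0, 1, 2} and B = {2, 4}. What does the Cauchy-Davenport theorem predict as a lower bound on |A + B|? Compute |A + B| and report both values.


Cauchy-Davenport: |A + B| ≥ min(p, |A| + |B| - 1) for A, B nonempty in Z/pZ.
|A| = 3, |B| = 2, p = 5.
CD lower bound = min(5, 3 + 2 - 1) = min(5, 4) = 4.
Compute A + B mod 5 directly:
a = 0: 0+2=2, 0+4=4
a = 1: 1+2=3, 1+4=0
a = 2: 2+2=4, 2+4=1
A + B = {0, 1, 2, 3, 4}, so |A + B| = 5.
Verify: 5 ≥ 4? Yes ✓.

CD lower bound = 4, actual |A + B| = 5.


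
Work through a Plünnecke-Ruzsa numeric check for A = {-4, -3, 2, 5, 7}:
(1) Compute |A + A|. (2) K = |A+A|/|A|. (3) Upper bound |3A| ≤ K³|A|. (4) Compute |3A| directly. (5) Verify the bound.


|A| = 5.
Step 1: Compute A + A by enumerating all 25 pairs.
A + A = {-8, -7, -6, -2, -1, 1, 2, 3, 4, 7, 9, 10, 12, 14}, so |A + A| = 14.
Step 2: Doubling constant K = |A + A|/|A| = 14/5 = 14/5 ≈ 2.8000.
Step 3: Plünnecke-Ruzsa gives |3A| ≤ K³·|A| = (2.8000)³ · 5 ≈ 109.7600.
Step 4: Compute 3A = A + A + A directly by enumerating all triples (a,b,c) ∈ A³; |3A| = 28.
Step 5: Check 28 ≤ 109.7600? Yes ✓.

K = 14/5, Plünnecke-Ruzsa bound K³|A| ≈ 109.7600, |3A| = 28, inequality holds.


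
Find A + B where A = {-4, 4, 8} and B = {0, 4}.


A + B = {a + b : a ∈ A, b ∈ B}.
Enumerate all |A|·|B| = 3·2 = 6 pairs (a, b) and collect distinct sums.
a = -4: -4+0=-4, -4+4=0
a = 4: 4+0=4, 4+4=8
a = 8: 8+0=8, 8+4=12
Collecting distinct sums: A + B = {-4, 0, 4, 8, 12}
|A + B| = 5

A + B = {-4, 0, 4, 8, 12}


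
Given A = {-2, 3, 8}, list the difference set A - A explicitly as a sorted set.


A - A = {a - a' : a, a' ∈ A}.
Compute a - a' for each ordered pair (a, a'):
a = -2: -2--2=0, -2-3=-5, -2-8=-10
a = 3: 3--2=5, 3-3=0, 3-8=-5
a = 8: 8--2=10, 8-3=5, 8-8=0
Collecting distinct values (and noting 0 appears from a-a):
A - A = {-10, -5, 0, 5, 10}
|A - A| = 5

A - A = {-10, -5, 0, 5, 10}


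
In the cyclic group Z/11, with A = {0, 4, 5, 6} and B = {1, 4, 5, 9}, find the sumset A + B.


Work in Z/11Z: reduce every sum a + b modulo 11.
Enumerate all 16 pairs:
a = 0: 0+1=1, 0+4=4, 0+5=5, 0+9=9
a = 4: 4+1=5, 4+4=8, 4+5=9, 4+9=2
a = 5: 5+1=6, 5+4=9, 5+5=10, 5+9=3
a = 6: 6+1=7, 6+4=10, 6+5=0, 6+9=4
Distinct residues collected: {0, 1, 2, 3, 4, 5, 6, 7, 8, 9, 10}
|A + B| = 11 (out of 11 total residues).

A + B = {0, 1, 2, 3, 4, 5, 6, 7, 8, 9, 10}


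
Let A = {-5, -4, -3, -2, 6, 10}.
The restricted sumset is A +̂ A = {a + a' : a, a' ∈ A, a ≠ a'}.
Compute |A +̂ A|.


Restricted sumset: A +̂ A = {a + a' : a ∈ A, a' ∈ A, a ≠ a'}.
Equivalently, take A + A and drop any sum 2a that is achievable ONLY as a + a for a ∈ A (i.e. sums representable only with equal summands).
Enumerate pairs (a, a') with a < a' (symmetric, so each unordered pair gives one sum; this covers all a ≠ a'):
  -5 + -4 = -9
  -5 + -3 = -8
  -5 + -2 = -7
  -5 + 6 = 1
  -5 + 10 = 5
  -4 + -3 = -7
  -4 + -2 = -6
  -4 + 6 = 2
  -4 + 10 = 6
  -3 + -2 = -5
  -3 + 6 = 3
  -3 + 10 = 7
  -2 + 6 = 4
  -2 + 10 = 8
  6 + 10 = 16
Collected distinct sums: {-9, -8, -7, -6, -5, 1, 2, 3, 4, 5, 6, 7, 8, 16}
|A +̂ A| = 14
(Reference bound: |A +̂ A| ≥ 2|A| - 3 for |A| ≥ 2, with |A| = 6 giving ≥ 9.)

|A +̂ A| = 14


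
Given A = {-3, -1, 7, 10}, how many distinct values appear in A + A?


A + A = {a + a' : a, a' ∈ A}; |A| = 4.
General bounds: 2|A| - 1 ≤ |A + A| ≤ |A|(|A|+1)/2, i.e. 7 ≤ |A + A| ≤ 10.
Lower bound 2|A|-1 is attained iff A is an arithmetic progression.
Enumerate sums a + a' for a ≤ a' (symmetric, so this suffices):
a = -3: -3+-3=-6, -3+-1=-4, -3+7=4, -3+10=7
a = -1: -1+-1=-2, -1+7=6, -1+10=9
a = 7: 7+7=14, 7+10=17
a = 10: 10+10=20
Distinct sums: {-6, -4, -2, 4, 6, 7, 9, 14, 17, 20}
|A + A| = 10

|A + A| = 10


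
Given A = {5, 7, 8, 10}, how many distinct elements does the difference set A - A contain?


A - A = {a - a' : a, a' ∈ A}; |A| = 4.
Bounds: 2|A|-1 ≤ |A - A| ≤ |A|² - |A| + 1, i.e. 7 ≤ |A - A| ≤ 13.
Note: 0 ∈ A - A always (from a - a). The set is symmetric: if d ∈ A - A then -d ∈ A - A.
Enumerate nonzero differences d = a - a' with a > a' (then include -d):
Positive differences: {1, 2, 3, 5}
Full difference set: {0} ∪ (positive diffs) ∪ (negative diffs).
|A - A| = 1 + 2·4 = 9 (matches direct enumeration: 9).

|A - A| = 9


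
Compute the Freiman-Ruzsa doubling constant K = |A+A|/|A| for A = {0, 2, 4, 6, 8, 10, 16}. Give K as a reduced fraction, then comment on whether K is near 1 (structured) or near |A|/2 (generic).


|A| = 7.
Compute A + A by enumerating all 49 pairs.
A + A = {0, 2, 4, 6, 8, 10, 12, 14, 16, 18, 20, 22, 24, 26, 32}, so |A + A| = 15.
K = |A + A| / |A| = 15/7 (already in lowest terms) ≈ 2.1429.
Reference: AP of size 7 gives K = 13/7 ≈ 1.8571; a fully generic set of size 7 gives K ≈ 4.0000.

|A| = 7, |A + A| = 15, K = 15/7.


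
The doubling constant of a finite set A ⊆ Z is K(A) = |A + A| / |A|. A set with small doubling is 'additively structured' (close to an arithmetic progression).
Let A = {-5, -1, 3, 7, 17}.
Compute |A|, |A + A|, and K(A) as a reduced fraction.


|A| = 5.
Compute A + A by enumerating all 25 pairs.
A + A = {-10, -6, -2, 2, 6, 10, 12, 14, 16, 20, 24, 34}, so |A + A| = 12.
K = |A + A| / |A| = 12/5 (already in lowest terms) ≈ 2.4000.
Reference: AP of size 5 gives K = 9/5 ≈ 1.8000; a fully generic set of size 5 gives K ≈ 3.0000.

|A| = 5, |A + A| = 12, K = 12/5.


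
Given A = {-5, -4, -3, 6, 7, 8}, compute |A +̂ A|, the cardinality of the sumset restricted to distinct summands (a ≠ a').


Restricted sumset: A +̂ A = {a + a' : a ∈ A, a' ∈ A, a ≠ a'}.
Equivalently, take A + A and drop any sum 2a that is achievable ONLY as a + a for a ∈ A (i.e. sums representable only with equal summands).
Enumerate pairs (a, a') with a < a' (symmetric, so each unordered pair gives one sum; this covers all a ≠ a'):
  -5 + -4 = -9
  -5 + -3 = -8
  -5 + 6 = 1
  -5 + 7 = 2
  -5 + 8 = 3
  -4 + -3 = -7
  -4 + 6 = 2
  -4 + 7 = 3
  -4 + 8 = 4
  -3 + 6 = 3
  -3 + 7 = 4
  -3 + 8 = 5
  6 + 7 = 13
  6 + 8 = 14
  7 + 8 = 15
Collected distinct sums: {-9, -8, -7, 1, 2, 3, 4, 5, 13, 14, 15}
|A +̂ A| = 11
(Reference bound: |A +̂ A| ≥ 2|A| - 3 for |A| ≥ 2, with |A| = 6 giving ≥ 9.)

|A +̂ A| = 11


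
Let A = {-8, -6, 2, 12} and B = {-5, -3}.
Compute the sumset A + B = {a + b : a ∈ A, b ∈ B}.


A + B = {a + b : a ∈ A, b ∈ B}.
Enumerate all |A|·|B| = 4·2 = 8 pairs (a, b) and collect distinct sums.
a = -8: -8+-5=-13, -8+-3=-11
a = -6: -6+-5=-11, -6+-3=-9
a = 2: 2+-5=-3, 2+-3=-1
a = 12: 12+-5=7, 12+-3=9
Collecting distinct sums: A + B = {-13, -11, -9, -3, -1, 7, 9}
|A + B| = 7

A + B = {-13, -11, -9, -3, -1, 7, 9}


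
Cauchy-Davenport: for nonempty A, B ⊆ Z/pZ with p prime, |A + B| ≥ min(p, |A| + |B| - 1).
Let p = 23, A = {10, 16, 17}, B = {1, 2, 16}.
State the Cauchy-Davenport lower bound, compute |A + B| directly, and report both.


Cauchy-Davenport: |A + B| ≥ min(p, |A| + |B| - 1) for A, B nonempty in Z/pZ.
|A| = 3, |B| = 3, p = 23.
CD lower bound = min(23, 3 + 3 - 1) = min(23, 5) = 5.
Compute A + B mod 23 directly:
a = 10: 10+1=11, 10+2=12, 10+16=3
a = 16: 16+1=17, 16+2=18, 16+16=9
a = 17: 17+1=18, 17+2=19, 17+16=10
A + B = {3, 9, 10, 11, 12, 17, 18, 19}, so |A + B| = 8.
Verify: 8 ≥ 5? Yes ✓.

CD lower bound = 5, actual |A + B| = 8.


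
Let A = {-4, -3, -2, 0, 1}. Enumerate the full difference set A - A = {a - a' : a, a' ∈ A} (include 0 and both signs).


A - A = {a - a' : a, a' ∈ A}.
Compute a - a' for each ordered pair (a, a'):
a = -4: -4--4=0, -4--3=-1, -4--2=-2, -4-0=-4, -4-1=-5
a = -3: -3--4=1, -3--3=0, -3--2=-1, -3-0=-3, -3-1=-4
a = -2: -2--4=2, -2--3=1, -2--2=0, -2-0=-2, -2-1=-3
a = 0: 0--4=4, 0--3=3, 0--2=2, 0-0=0, 0-1=-1
a = 1: 1--4=5, 1--3=4, 1--2=3, 1-0=1, 1-1=0
Collecting distinct values (and noting 0 appears from a-a):
A - A = {-5, -4, -3, -2, -1, 0, 1, 2, 3, 4, 5}
|A - A| = 11

A - A = {-5, -4, -3, -2, -1, 0, 1, 2, 3, 4, 5}


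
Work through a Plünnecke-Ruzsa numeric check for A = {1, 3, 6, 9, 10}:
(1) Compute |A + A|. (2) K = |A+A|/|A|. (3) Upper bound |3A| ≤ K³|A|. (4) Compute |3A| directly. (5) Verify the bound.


|A| = 5.
Step 1: Compute A + A by enumerating all 25 pairs.
A + A = {2, 4, 6, 7, 9, 10, 11, 12, 13, 15, 16, 18, 19, 20}, so |A + A| = 14.
Step 2: Doubling constant K = |A + A|/|A| = 14/5 = 14/5 ≈ 2.8000.
Step 3: Plünnecke-Ruzsa gives |3A| ≤ K³·|A| = (2.8000)³ · 5 ≈ 109.7600.
Step 4: Compute 3A = A + A + A directly by enumerating all triples (a,b,c) ∈ A³; |3A| = 26.
Step 5: Check 26 ≤ 109.7600? Yes ✓.

K = 14/5, Plünnecke-Ruzsa bound K³|A| ≈ 109.7600, |3A| = 26, inequality holds.


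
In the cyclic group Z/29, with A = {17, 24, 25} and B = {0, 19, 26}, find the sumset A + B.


Work in Z/29Z: reduce every sum a + b modulo 29.
Enumerate all 9 pairs:
a = 17: 17+0=17, 17+19=7, 17+26=14
a = 24: 24+0=24, 24+19=14, 24+26=21
a = 25: 25+0=25, 25+19=15, 25+26=22
Distinct residues collected: {7, 14, 15, 17, 21, 22, 24, 25}
|A + B| = 8 (out of 29 total residues).

A + B = {7, 14, 15, 17, 21, 22, 24, 25}


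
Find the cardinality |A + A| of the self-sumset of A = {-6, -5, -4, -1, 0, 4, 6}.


A + A = {a + a' : a, a' ∈ A}; |A| = 7.
General bounds: 2|A| - 1 ≤ |A + A| ≤ |A|(|A|+1)/2, i.e. 13 ≤ |A + A| ≤ 28.
Lower bound 2|A|-1 is attained iff A is an arithmetic progression.
Enumerate sums a + a' for a ≤ a' (symmetric, so this suffices):
a = -6: -6+-6=-12, -6+-5=-11, -6+-4=-10, -6+-1=-7, -6+0=-6, -6+4=-2, -6+6=0
a = -5: -5+-5=-10, -5+-4=-9, -5+-1=-6, -5+0=-5, -5+4=-1, -5+6=1
a = -4: -4+-4=-8, -4+-1=-5, -4+0=-4, -4+4=0, -4+6=2
a = -1: -1+-1=-2, -1+0=-1, -1+4=3, -1+6=5
a = 0: 0+0=0, 0+4=4, 0+6=6
a = 4: 4+4=8, 4+6=10
a = 6: 6+6=12
Distinct sums: {-12, -11, -10, -9, -8, -7, -6, -5, -4, -2, -1, 0, 1, 2, 3, 4, 5, 6, 8, 10, 12}
|A + A| = 21

|A + A| = 21


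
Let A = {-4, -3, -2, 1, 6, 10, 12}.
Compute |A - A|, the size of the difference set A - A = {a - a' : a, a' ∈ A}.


A - A = {a - a' : a, a' ∈ A}; |A| = 7.
Bounds: 2|A|-1 ≤ |A - A| ≤ |A|² - |A| + 1, i.e. 13 ≤ |A - A| ≤ 43.
Note: 0 ∈ A - A always (from a - a). The set is symmetric: if d ∈ A - A then -d ∈ A - A.
Enumerate nonzero differences d = a - a' with a > a' (then include -d):
Positive differences: {1, 2, 3, 4, 5, 6, 8, 9, 10, 11, 12, 13, 14, 15, 16}
Full difference set: {0} ∪ (positive diffs) ∪ (negative diffs).
|A - A| = 1 + 2·15 = 31 (matches direct enumeration: 31).

|A - A| = 31


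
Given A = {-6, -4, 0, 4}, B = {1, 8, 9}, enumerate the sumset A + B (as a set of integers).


A + B = {a + b : a ∈ A, b ∈ B}.
Enumerate all |A|·|B| = 4·3 = 12 pairs (a, b) and collect distinct sums.
a = -6: -6+1=-5, -6+8=2, -6+9=3
a = -4: -4+1=-3, -4+8=4, -4+9=5
a = 0: 0+1=1, 0+8=8, 0+9=9
a = 4: 4+1=5, 4+8=12, 4+9=13
Collecting distinct sums: A + B = {-5, -3, 1, 2, 3, 4, 5, 8, 9, 12, 13}
|A + B| = 11

A + B = {-5, -3, 1, 2, 3, 4, 5, 8, 9, 12, 13}


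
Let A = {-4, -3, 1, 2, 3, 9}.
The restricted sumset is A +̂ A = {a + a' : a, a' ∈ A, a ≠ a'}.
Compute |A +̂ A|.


Restricted sumset: A +̂ A = {a + a' : a ∈ A, a' ∈ A, a ≠ a'}.
Equivalently, take A + A and drop any sum 2a that is achievable ONLY as a + a for a ∈ A (i.e. sums representable only with equal summands).
Enumerate pairs (a, a') with a < a' (symmetric, so each unordered pair gives one sum; this covers all a ≠ a'):
  -4 + -3 = -7
  -4 + 1 = -3
  -4 + 2 = -2
  -4 + 3 = -1
  -4 + 9 = 5
  -3 + 1 = -2
  -3 + 2 = -1
  -3 + 3 = 0
  -3 + 9 = 6
  1 + 2 = 3
  1 + 3 = 4
  1 + 9 = 10
  2 + 3 = 5
  2 + 9 = 11
  3 + 9 = 12
Collected distinct sums: {-7, -3, -2, -1, 0, 3, 4, 5, 6, 10, 11, 12}
|A +̂ A| = 12
(Reference bound: |A +̂ A| ≥ 2|A| - 3 for |A| ≥ 2, with |A| = 6 giving ≥ 9.)

|A +̂ A| = 12


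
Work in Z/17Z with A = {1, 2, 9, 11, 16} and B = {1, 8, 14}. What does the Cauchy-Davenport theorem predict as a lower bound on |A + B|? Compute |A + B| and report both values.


Cauchy-Davenport: |A + B| ≥ min(p, |A| + |B| - 1) for A, B nonempty in Z/pZ.
|A| = 5, |B| = 3, p = 17.
CD lower bound = min(17, 5 + 3 - 1) = min(17, 7) = 7.
Compute A + B mod 17 directly:
a = 1: 1+1=2, 1+8=9, 1+14=15
a = 2: 2+1=3, 2+8=10, 2+14=16
a = 9: 9+1=10, 9+8=0, 9+14=6
a = 11: 11+1=12, 11+8=2, 11+14=8
a = 16: 16+1=0, 16+8=7, 16+14=13
A + B = {0, 2, 3, 6, 7, 8, 9, 10, 12, 13, 15, 16}, so |A + B| = 12.
Verify: 12 ≥ 7? Yes ✓.

CD lower bound = 7, actual |A + B| = 12.


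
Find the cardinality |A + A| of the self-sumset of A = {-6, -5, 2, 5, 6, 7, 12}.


A + A = {a + a' : a, a' ∈ A}; |A| = 7.
General bounds: 2|A| - 1 ≤ |A + A| ≤ |A|(|A|+1)/2, i.e. 13 ≤ |A + A| ≤ 28.
Lower bound 2|A|-1 is attained iff A is an arithmetic progression.
Enumerate sums a + a' for a ≤ a' (symmetric, so this suffices):
a = -6: -6+-6=-12, -6+-5=-11, -6+2=-4, -6+5=-1, -6+6=0, -6+7=1, -6+12=6
a = -5: -5+-5=-10, -5+2=-3, -5+5=0, -5+6=1, -5+7=2, -5+12=7
a = 2: 2+2=4, 2+5=7, 2+6=8, 2+7=9, 2+12=14
a = 5: 5+5=10, 5+6=11, 5+7=12, 5+12=17
a = 6: 6+6=12, 6+7=13, 6+12=18
a = 7: 7+7=14, 7+12=19
a = 12: 12+12=24
Distinct sums: {-12, -11, -10, -4, -3, -1, 0, 1, 2, 4, 6, 7, 8, 9, 10, 11, 12, 13, 14, 17, 18, 19, 24}
|A + A| = 23

|A + A| = 23


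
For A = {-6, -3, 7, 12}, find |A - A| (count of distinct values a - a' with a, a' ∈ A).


A - A = {a - a' : a, a' ∈ A}; |A| = 4.
Bounds: 2|A|-1 ≤ |A - A| ≤ |A|² - |A| + 1, i.e. 7 ≤ |A - A| ≤ 13.
Note: 0 ∈ A - A always (from a - a). The set is symmetric: if d ∈ A - A then -d ∈ A - A.
Enumerate nonzero differences d = a - a' with a > a' (then include -d):
Positive differences: {3, 5, 10, 13, 15, 18}
Full difference set: {0} ∪ (positive diffs) ∪ (negative diffs).
|A - A| = 1 + 2·6 = 13 (matches direct enumeration: 13).

|A - A| = 13


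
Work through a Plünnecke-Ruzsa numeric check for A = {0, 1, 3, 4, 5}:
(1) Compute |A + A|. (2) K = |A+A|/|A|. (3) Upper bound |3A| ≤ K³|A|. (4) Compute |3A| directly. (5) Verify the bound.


|A| = 5.
Step 1: Compute A + A by enumerating all 25 pairs.
A + A = {0, 1, 2, 3, 4, 5, 6, 7, 8, 9, 10}, so |A + A| = 11.
Step 2: Doubling constant K = |A + A|/|A| = 11/5 = 11/5 ≈ 2.2000.
Step 3: Plünnecke-Ruzsa gives |3A| ≤ K³·|A| = (2.2000)³ · 5 ≈ 53.2400.
Step 4: Compute 3A = A + A + A directly by enumerating all triples (a,b,c) ∈ A³; |3A| = 16.
Step 5: Check 16 ≤ 53.2400? Yes ✓.

K = 11/5, Plünnecke-Ruzsa bound K³|A| ≈ 53.2400, |3A| = 16, inequality holds.


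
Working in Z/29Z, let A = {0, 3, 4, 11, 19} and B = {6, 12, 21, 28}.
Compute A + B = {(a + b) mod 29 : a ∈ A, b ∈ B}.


Work in Z/29Z: reduce every sum a + b modulo 29.
Enumerate all 20 pairs:
a = 0: 0+6=6, 0+12=12, 0+21=21, 0+28=28
a = 3: 3+6=9, 3+12=15, 3+21=24, 3+28=2
a = 4: 4+6=10, 4+12=16, 4+21=25, 4+28=3
a = 11: 11+6=17, 11+12=23, 11+21=3, 11+28=10
a = 19: 19+6=25, 19+12=2, 19+21=11, 19+28=18
Distinct residues collected: {2, 3, 6, 9, 10, 11, 12, 15, 16, 17, 18, 21, 23, 24, 25, 28}
|A + B| = 16 (out of 29 total residues).

A + B = {2, 3, 6, 9, 10, 11, 12, 15, 16, 17, 18, 21, 23, 24, 25, 28}


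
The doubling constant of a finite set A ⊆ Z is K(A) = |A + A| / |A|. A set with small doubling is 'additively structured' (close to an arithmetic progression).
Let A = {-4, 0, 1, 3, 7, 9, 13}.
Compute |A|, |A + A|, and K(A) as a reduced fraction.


|A| = 7.
Compute A + A by enumerating all 49 pairs.
A + A = {-8, -4, -3, -1, 0, 1, 2, 3, 4, 5, 6, 7, 8, 9, 10, 12, 13, 14, 16, 18, 20, 22, 26}, so |A + A| = 23.
K = |A + A| / |A| = 23/7 (already in lowest terms) ≈ 3.2857.
Reference: AP of size 7 gives K = 13/7 ≈ 1.8571; a fully generic set of size 7 gives K ≈ 4.0000.

|A| = 7, |A + A| = 23, K = 23/7.


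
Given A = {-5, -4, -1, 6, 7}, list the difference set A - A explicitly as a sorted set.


A - A = {a - a' : a, a' ∈ A}.
Compute a - a' for each ordered pair (a, a'):
a = -5: -5--5=0, -5--4=-1, -5--1=-4, -5-6=-11, -5-7=-12
a = -4: -4--5=1, -4--4=0, -4--1=-3, -4-6=-10, -4-7=-11
a = -1: -1--5=4, -1--4=3, -1--1=0, -1-6=-7, -1-7=-8
a = 6: 6--5=11, 6--4=10, 6--1=7, 6-6=0, 6-7=-1
a = 7: 7--5=12, 7--4=11, 7--1=8, 7-6=1, 7-7=0
Collecting distinct values (and noting 0 appears from a-a):
A - A = {-12, -11, -10, -8, -7, -4, -3, -1, 0, 1, 3, 4, 7, 8, 10, 11, 12}
|A - A| = 17

A - A = {-12, -11, -10, -8, -7, -4, -3, -1, 0, 1, 3, 4, 7, 8, 10, 11, 12}


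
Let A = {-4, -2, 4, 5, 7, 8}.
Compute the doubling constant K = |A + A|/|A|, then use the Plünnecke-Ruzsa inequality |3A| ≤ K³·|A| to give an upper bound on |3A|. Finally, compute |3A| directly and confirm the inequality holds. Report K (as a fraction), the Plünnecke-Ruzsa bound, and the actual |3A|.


|A| = 6.
Step 1: Compute A + A by enumerating all 36 pairs.
A + A = {-8, -6, -4, 0, 1, 2, 3, 4, 5, 6, 8, 9, 10, 11, 12, 13, 14, 15, 16}, so |A + A| = 19.
Step 2: Doubling constant K = |A + A|/|A| = 19/6 = 19/6 ≈ 3.1667.
Step 3: Plünnecke-Ruzsa gives |3A| ≤ K³·|A| = (3.1667)³ · 6 ≈ 190.5278.
Step 4: Compute 3A = A + A + A directly by enumerating all triples (a,b,c) ∈ A³; |3A| = 33.
Step 5: Check 33 ≤ 190.5278? Yes ✓.

K = 19/6, Plünnecke-Ruzsa bound K³|A| ≈ 190.5278, |3A| = 33, inequality holds.


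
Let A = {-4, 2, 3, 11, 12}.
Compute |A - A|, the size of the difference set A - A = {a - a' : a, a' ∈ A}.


A - A = {a - a' : a, a' ∈ A}; |A| = 5.
Bounds: 2|A|-1 ≤ |A - A| ≤ |A|² - |A| + 1, i.e. 9 ≤ |A - A| ≤ 21.
Note: 0 ∈ A - A always (from a - a). The set is symmetric: if d ∈ A - A then -d ∈ A - A.
Enumerate nonzero differences d = a - a' with a > a' (then include -d):
Positive differences: {1, 6, 7, 8, 9, 10, 15, 16}
Full difference set: {0} ∪ (positive diffs) ∪ (negative diffs).
|A - A| = 1 + 2·8 = 17 (matches direct enumeration: 17).

|A - A| = 17


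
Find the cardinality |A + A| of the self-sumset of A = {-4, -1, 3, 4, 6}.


A + A = {a + a' : a, a' ∈ A}; |A| = 5.
General bounds: 2|A| - 1 ≤ |A + A| ≤ |A|(|A|+1)/2, i.e. 9 ≤ |A + A| ≤ 15.
Lower bound 2|A|-1 is attained iff A is an arithmetic progression.
Enumerate sums a + a' for a ≤ a' (symmetric, so this suffices):
a = -4: -4+-4=-8, -4+-1=-5, -4+3=-1, -4+4=0, -4+6=2
a = -1: -1+-1=-2, -1+3=2, -1+4=3, -1+6=5
a = 3: 3+3=6, 3+4=7, 3+6=9
a = 4: 4+4=8, 4+6=10
a = 6: 6+6=12
Distinct sums: {-8, -5, -2, -1, 0, 2, 3, 5, 6, 7, 8, 9, 10, 12}
|A + A| = 14

|A + A| = 14


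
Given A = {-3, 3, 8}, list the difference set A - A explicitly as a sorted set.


A - A = {a - a' : a, a' ∈ A}.
Compute a - a' for each ordered pair (a, a'):
a = -3: -3--3=0, -3-3=-6, -3-8=-11
a = 3: 3--3=6, 3-3=0, 3-8=-5
a = 8: 8--3=11, 8-3=5, 8-8=0
Collecting distinct values (and noting 0 appears from a-a):
A - A = {-11, -6, -5, 0, 5, 6, 11}
|A - A| = 7

A - A = {-11, -6, -5, 0, 5, 6, 11}


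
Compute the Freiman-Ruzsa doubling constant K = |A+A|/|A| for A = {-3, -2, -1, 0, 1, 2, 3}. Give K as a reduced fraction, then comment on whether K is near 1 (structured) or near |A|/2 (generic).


|A| = 7.
Compute A + A by enumerating all 49 pairs.
A + A = {-6, -5, -4, -3, -2, -1, 0, 1, 2, 3, 4, 5, 6}, so |A + A| = 13.
K = |A + A| / |A| = 13/7 (already in lowest terms) ≈ 1.8571.
Reference: AP of size 7 gives K = 13/7 ≈ 1.8571; a fully generic set of size 7 gives K ≈ 4.0000.

|A| = 7, |A + A| = 13, K = 13/7.


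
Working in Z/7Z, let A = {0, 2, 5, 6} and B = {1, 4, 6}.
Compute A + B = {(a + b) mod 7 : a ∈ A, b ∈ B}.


Work in Z/7Z: reduce every sum a + b modulo 7.
Enumerate all 12 pairs:
a = 0: 0+1=1, 0+4=4, 0+6=6
a = 2: 2+1=3, 2+4=6, 2+6=1
a = 5: 5+1=6, 5+4=2, 5+6=4
a = 6: 6+1=0, 6+4=3, 6+6=5
Distinct residues collected: {0, 1, 2, 3, 4, 5, 6}
|A + B| = 7 (out of 7 total residues).

A + B = {0, 1, 2, 3, 4, 5, 6}


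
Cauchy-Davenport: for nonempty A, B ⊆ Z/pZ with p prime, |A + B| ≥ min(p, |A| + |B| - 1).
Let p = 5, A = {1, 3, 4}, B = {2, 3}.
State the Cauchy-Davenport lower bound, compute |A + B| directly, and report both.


Cauchy-Davenport: |A + B| ≥ min(p, |A| + |B| - 1) for A, B nonempty in Z/pZ.
|A| = 3, |B| = 2, p = 5.
CD lower bound = min(5, 3 + 2 - 1) = min(5, 4) = 4.
Compute A + B mod 5 directly:
a = 1: 1+2=3, 1+3=4
a = 3: 3+2=0, 3+3=1
a = 4: 4+2=1, 4+3=2
A + B = {0, 1, 2, 3, 4}, so |A + B| = 5.
Verify: 5 ≥ 4? Yes ✓.

CD lower bound = 4, actual |A + B| = 5.


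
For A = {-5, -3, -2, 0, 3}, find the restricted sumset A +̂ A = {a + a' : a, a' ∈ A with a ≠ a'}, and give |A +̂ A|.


Restricted sumset: A +̂ A = {a + a' : a ∈ A, a' ∈ A, a ≠ a'}.
Equivalently, take A + A and drop any sum 2a that is achievable ONLY as a + a for a ∈ A (i.e. sums representable only with equal summands).
Enumerate pairs (a, a') with a < a' (symmetric, so each unordered pair gives one sum; this covers all a ≠ a'):
  -5 + -3 = -8
  -5 + -2 = -7
  -5 + 0 = -5
  -5 + 3 = -2
  -3 + -2 = -5
  -3 + 0 = -3
  -3 + 3 = 0
  -2 + 0 = -2
  -2 + 3 = 1
  0 + 3 = 3
Collected distinct sums: {-8, -7, -5, -3, -2, 0, 1, 3}
|A +̂ A| = 8
(Reference bound: |A +̂ A| ≥ 2|A| - 3 for |A| ≥ 2, with |A| = 5 giving ≥ 7.)

|A +̂ A| = 8


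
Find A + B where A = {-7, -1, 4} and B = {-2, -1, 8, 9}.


A + B = {a + b : a ∈ A, b ∈ B}.
Enumerate all |A|·|B| = 3·4 = 12 pairs (a, b) and collect distinct sums.
a = -7: -7+-2=-9, -7+-1=-8, -7+8=1, -7+9=2
a = -1: -1+-2=-3, -1+-1=-2, -1+8=7, -1+9=8
a = 4: 4+-2=2, 4+-1=3, 4+8=12, 4+9=13
Collecting distinct sums: A + B = {-9, -8, -3, -2, 1, 2, 3, 7, 8, 12, 13}
|A + B| = 11

A + B = {-9, -8, -3, -2, 1, 2, 3, 7, 8, 12, 13}


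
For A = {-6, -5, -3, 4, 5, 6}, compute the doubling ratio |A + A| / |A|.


|A| = 6.
Compute A + A by enumerating all 36 pairs.
A + A = {-12, -11, -10, -9, -8, -6, -2, -1, 0, 1, 2, 3, 8, 9, 10, 11, 12}, so |A + A| = 17.
K = |A + A| / |A| = 17/6 (already in lowest terms) ≈ 2.8333.
Reference: AP of size 6 gives K = 11/6 ≈ 1.8333; a fully generic set of size 6 gives K ≈ 3.5000.

|A| = 6, |A + A| = 17, K = 17/6.


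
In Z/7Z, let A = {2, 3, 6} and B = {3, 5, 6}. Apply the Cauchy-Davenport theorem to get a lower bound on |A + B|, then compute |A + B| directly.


Cauchy-Davenport: |A + B| ≥ min(p, |A| + |B| - 1) for A, B nonempty in Z/pZ.
|A| = 3, |B| = 3, p = 7.
CD lower bound = min(7, 3 + 3 - 1) = min(7, 5) = 5.
Compute A + B mod 7 directly:
a = 2: 2+3=5, 2+5=0, 2+6=1
a = 3: 3+3=6, 3+5=1, 3+6=2
a = 6: 6+3=2, 6+5=4, 6+6=5
A + B = {0, 1, 2, 4, 5, 6}, so |A + B| = 6.
Verify: 6 ≥ 5? Yes ✓.

CD lower bound = 5, actual |A + B| = 6.


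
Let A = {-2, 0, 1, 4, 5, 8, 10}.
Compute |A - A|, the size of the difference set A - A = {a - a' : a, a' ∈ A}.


A - A = {a - a' : a, a' ∈ A}; |A| = 7.
Bounds: 2|A|-1 ≤ |A - A| ≤ |A|² - |A| + 1, i.e. 13 ≤ |A - A| ≤ 43.
Note: 0 ∈ A - A always (from a - a). The set is symmetric: if d ∈ A - A then -d ∈ A - A.
Enumerate nonzero differences d = a - a' with a > a' (then include -d):
Positive differences: {1, 2, 3, 4, 5, 6, 7, 8, 9, 10, 12}
Full difference set: {0} ∪ (positive diffs) ∪ (negative diffs).
|A - A| = 1 + 2·11 = 23 (matches direct enumeration: 23).

|A - A| = 23


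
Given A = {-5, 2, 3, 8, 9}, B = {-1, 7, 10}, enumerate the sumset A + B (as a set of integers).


A + B = {a + b : a ∈ A, b ∈ B}.
Enumerate all |A|·|B| = 5·3 = 15 pairs (a, b) and collect distinct sums.
a = -5: -5+-1=-6, -5+7=2, -5+10=5
a = 2: 2+-1=1, 2+7=9, 2+10=12
a = 3: 3+-1=2, 3+7=10, 3+10=13
a = 8: 8+-1=7, 8+7=15, 8+10=18
a = 9: 9+-1=8, 9+7=16, 9+10=19
Collecting distinct sums: A + B = {-6, 1, 2, 5, 7, 8, 9, 10, 12, 13, 15, 16, 18, 19}
|A + B| = 14

A + B = {-6, 1, 2, 5, 7, 8, 9, 10, 12, 13, 15, 16, 18, 19}


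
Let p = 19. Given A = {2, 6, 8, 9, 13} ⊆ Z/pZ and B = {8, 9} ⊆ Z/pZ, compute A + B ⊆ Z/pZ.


Work in Z/19Z: reduce every sum a + b modulo 19.
Enumerate all 10 pairs:
a = 2: 2+8=10, 2+9=11
a = 6: 6+8=14, 6+9=15
a = 8: 8+8=16, 8+9=17
a = 9: 9+8=17, 9+9=18
a = 13: 13+8=2, 13+9=3
Distinct residues collected: {2, 3, 10, 11, 14, 15, 16, 17, 18}
|A + B| = 9 (out of 19 total residues).

A + B = {2, 3, 10, 11, 14, 15, 16, 17, 18}


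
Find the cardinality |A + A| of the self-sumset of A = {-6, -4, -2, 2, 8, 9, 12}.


A + A = {a + a' : a, a' ∈ A}; |A| = 7.
General bounds: 2|A| - 1 ≤ |A + A| ≤ |A|(|A|+1)/2, i.e. 13 ≤ |A + A| ≤ 28.
Lower bound 2|A|-1 is attained iff A is an arithmetic progression.
Enumerate sums a + a' for a ≤ a' (symmetric, so this suffices):
a = -6: -6+-6=-12, -6+-4=-10, -6+-2=-8, -6+2=-4, -6+8=2, -6+9=3, -6+12=6
a = -4: -4+-4=-8, -4+-2=-6, -4+2=-2, -4+8=4, -4+9=5, -4+12=8
a = -2: -2+-2=-4, -2+2=0, -2+8=6, -2+9=7, -2+12=10
a = 2: 2+2=4, 2+8=10, 2+9=11, 2+12=14
a = 8: 8+8=16, 8+9=17, 8+12=20
a = 9: 9+9=18, 9+12=21
a = 12: 12+12=24
Distinct sums: {-12, -10, -8, -6, -4, -2, 0, 2, 3, 4, 5, 6, 7, 8, 10, 11, 14, 16, 17, 18, 20, 21, 24}
|A + A| = 23

|A + A| = 23


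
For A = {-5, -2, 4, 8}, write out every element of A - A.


A - A = {a - a' : a, a' ∈ A}.
Compute a - a' for each ordered pair (a, a'):
a = -5: -5--5=0, -5--2=-3, -5-4=-9, -5-8=-13
a = -2: -2--5=3, -2--2=0, -2-4=-6, -2-8=-10
a = 4: 4--5=9, 4--2=6, 4-4=0, 4-8=-4
a = 8: 8--5=13, 8--2=10, 8-4=4, 8-8=0
Collecting distinct values (and noting 0 appears from a-a):
A - A = {-13, -10, -9, -6, -4, -3, 0, 3, 4, 6, 9, 10, 13}
|A - A| = 13

A - A = {-13, -10, -9, -6, -4, -3, 0, 3, 4, 6, 9, 10, 13}


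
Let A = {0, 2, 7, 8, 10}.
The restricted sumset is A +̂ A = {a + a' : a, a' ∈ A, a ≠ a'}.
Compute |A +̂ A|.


Restricted sumset: A +̂ A = {a + a' : a ∈ A, a' ∈ A, a ≠ a'}.
Equivalently, take A + A and drop any sum 2a that is achievable ONLY as a + a for a ∈ A (i.e. sums representable only with equal summands).
Enumerate pairs (a, a') with a < a' (symmetric, so each unordered pair gives one sum; this covers all a ≠ a'):
  0 + 2 = 2
  0 + 7 = 7
  0 + 8 = 8
  0 + 10 = 10
  2 + 7 = 9
  2 + 8 = 10
  2 + 10 = 12
  7 + 8 = 15
  7 + 10 = 17
  8 + 10 = 18
Collected distinct sums: {2, 7, 8, 9, 10, 12, 15, 17, 18}
|A +̂ A| = 9
(Reference bound: |A +̂ A| ≥ 2|A| - 3 for |A| ≥ 2, with |A| = 5 giving ≥ 7.)

|A +̂ A| = 9


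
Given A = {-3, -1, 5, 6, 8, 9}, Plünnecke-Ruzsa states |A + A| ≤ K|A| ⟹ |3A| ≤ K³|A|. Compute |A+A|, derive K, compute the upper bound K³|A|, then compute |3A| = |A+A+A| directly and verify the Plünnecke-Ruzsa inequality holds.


|A| = 6.
Step 1: Compute A + A by enumerating all 36 pairs.
A + A = {-6, -4, -2, 2, 3, 4, 5, 6, 7, 8, 10, 11, 12, 13, 14, 15, 16, 17, 18}, so |A + A| = 19.
Step 2: Doubling constant K = |A + A|/|A| = 19/6 = 19/6 ≈ 3.1667.
Step 3: Plünnecke-Ruzsa gives |3A| ≤ K³·|A| = (3.1667)³ · 6 ≈ 190.5278.
Step 4: Compute 3A = A + A + A directly by enumerating all triples (a,b,c) ∈ A³; |3A| = 33.
Step 5: Check 33 ≤ 190.5278? Yes ✓.

K = 19/6, Plünnecke-Ruzsa bound K³|A| ≈ 190.5278, |3A| = 33, inequality holds.


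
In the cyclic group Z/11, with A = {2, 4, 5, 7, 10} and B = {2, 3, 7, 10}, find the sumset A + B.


Work in Z/11Z: reduce every sum a + b modulo 11.
Enumerate all 20 pairs:
a = 2: 2+2=4, 2+3=5, 2+7=9, 2+10=1
a = 4: 4+2=6, 4+3=7, 4+7=0, 4+10=3
a = 5: 5+2=7, 5+3=8, 5+7=1, 5+10=4
a = 7: 7+2=9, 7+3=10, 7+7=3, 7+10=6
a = 10: 10+2=1, 10+3=2, 10+7=6, 10+10=9
Distinct residues collected: {0, 1, 2, 3, 4, 5, 6, 7, 8, 9, 10}
|A + B| = 11 (out of 11 total residues).

A + B = {0, 1, 2, 3, 4, 5, 6, 7, 8, 9, 10}


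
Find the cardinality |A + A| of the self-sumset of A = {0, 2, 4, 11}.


A + A = {a + a' : a, a' ∈ A}; |A| = 4.
General bounds: 2|A| - 1 ≤ |A + A| ≤ |A|(|A|+1)/2, i.e. 7 ≤ |A + A| ≤ 10.
Lower bound 2|A|-1 is attained iff A is an arithmetic progression.
Enumerate sums a + a' for a ≤ a' (symmetric, so this suffices):
a = 0: 0+0=0, 0+2=2, 0+4=4, 0+11=11
a = 2: 2+2=4, 2+4=6, 2+11=13
a = 4: 4+4=8, 4+11=15
a = 11: 11+11=22
Distinct sums: {0, 2, 4, 6, 8, 11, 13, 15, 22}
|A + A| = 9

|A + A| = 9


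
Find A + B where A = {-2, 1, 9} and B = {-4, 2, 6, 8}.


A + B = {a + b : a ∈ A, b ∈ B}.
Enumerate all |A|·|B| = 3·4 = 12 pairs (a, b) and collect distinct sums.
a = -2: -2+-4=-6, -2+2=0, -2+6=4, -2+8=6
a = 1: 1+-4=-3, 1+2=3, 1+6=7, 1+8=9
a = 9: 9+-4=5, 9+2=11, 9+6=15, 9+8=17
Collecting distinct sums: A + B = {-6, -3, 0, 3, 4, 5, 6, 7, 9, 11, 15, 17}
|A + B| = 12

A + B = {-6, -3, 0, 3, 4, 5, 6, 7, 9, 11, 15, 17}


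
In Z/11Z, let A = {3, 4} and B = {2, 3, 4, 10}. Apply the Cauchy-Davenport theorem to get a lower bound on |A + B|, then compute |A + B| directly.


Cauchy-Davenport: |A + B| ≥ min(p, |A| + |B| - 1) for A, B nonempty in Z/pZ.
|A| = 2, |B| = 4, p = 11.
CD lower bound = min(11, 2 + 4 - 1) = min(11, 5) = 5.
Compute A + B mod 11 directly:
a = 3: 3+2=5, 3+3=6, 3+4=7, 3+10=2
a = 4: 4+2=6, 4+3=7, 4+4=8, 4+10=3
A + B = {2, 3, 5, 6, 7, 8}, so |A + B| = 6.
Verify: 6 ≥ 5? Yes ✓.

CD lower bound = 5, actual |A + B| = 6.


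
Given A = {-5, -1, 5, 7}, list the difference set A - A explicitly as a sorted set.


A - A = {a - a' : a, a' ∈ A}.
Compute a - a' for each ordered pair (a, a'):
a = -5: -5--5=0, -5--1=-4, -5-5=-10, -5-7=-12
a = -1: -1--5=4, -1--1=0, -1-5=-6, -1-7=-8
a = 5: 5--5=10, 5--1=6, 5-5=0, 5-7=-2
a = 7: 7--5=12, 7--1=8, 7-5=2, 7-7=0
Collecting distinct values (and noting 0 appears from a-a):
A - A = {-12, -10, -8, -6, -4, -2, 0, 2, 4, 6, 8, 10, 12}
|A - A| = 13

A - A = {-12, -10, -8, -6, -4, -2, 0, 2, 4, 6, 8, 10, 12}


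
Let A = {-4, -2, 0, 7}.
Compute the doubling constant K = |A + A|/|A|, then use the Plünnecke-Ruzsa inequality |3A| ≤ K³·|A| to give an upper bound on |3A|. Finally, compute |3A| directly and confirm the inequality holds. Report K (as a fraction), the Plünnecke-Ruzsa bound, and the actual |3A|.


|A| = 4.
Step 1: Compute A + A by enumerating all 16 pairs.
A + A = {-8, -6, -4, -2, 0, 3, 5, 7, 14}, so |A + A| = 9.
Step 2: Doubling constant K = |A + A|/|A| = 9/4 = 9/4 ≈ 2.2500.
Step 3: Plünnecke-Ruzsa gives |3A| ≤ K³·|A| = (2.2500)³ · 4 ≈ 45.5625.
Step 4: Compute 3A = A + A + A directly by enumerating all triples (a,b,c) ∈ A³; |3A| = 16.
Step 5: Check 16 ≤ 45.5625? Yes ✓.

K = 9/4, Plünnecke-Ruzsa bound K³|A| ≈ 45.5625, |3A| = 16, inequality holds.


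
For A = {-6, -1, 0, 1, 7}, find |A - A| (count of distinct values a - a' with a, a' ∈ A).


A - A = {a - a' : a, a' ∈ A}; |A| = 5.
Bounds: 2|A|-1 ≤ |A - A| ≤ |A|² - |A| + 1, i.e. 9 ≤ |A - A| ≤ 21.
Note: 0 ∈ A - A always (from a - a). The set is symmetric: if d ∈ A - A then -d ∈ A - A.
Enumerate nonzero differences d = a - a' with a > a' (then include -d):
Positive differences: {1, 2, 5, 6, 7, 8, 13}
Full difference set: {0} ∪ (positive diffs) ∪ (negative diffs).
|A - A| = 1 + 2·7 = 15 (matches direct enumeration: 15).

|A - A| = 15


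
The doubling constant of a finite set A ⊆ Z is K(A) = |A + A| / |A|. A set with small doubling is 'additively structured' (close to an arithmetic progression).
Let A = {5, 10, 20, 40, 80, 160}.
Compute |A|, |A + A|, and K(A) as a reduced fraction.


|A| = 6.
Compute A + A by enumerating all 36 pairs.
A + A = {10, 15, 20, 25, 30, 40, 45, 50, 60, 80, 85, 90, 100, 120, 160, 165, 170, 180, 200, 240, 320}, so |A + A| = 21.
K = |A + A| / |A| = 21/6 = 7/2 ≈ 3.5000.
Reference: AP of size 6 gives K = 11/6 ≈ 1.8333; a fully generic set of size 6 gives K ≈ 3.5000.

|A| = 6, |A + A| = 21, K = 21/6 = 7/2.


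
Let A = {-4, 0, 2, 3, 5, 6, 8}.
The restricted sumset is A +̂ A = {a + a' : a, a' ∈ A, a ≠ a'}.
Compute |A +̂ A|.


Restricted sumset: A +̂ A = {a + a' : a ∈ A, a' ∈ A, a ≠ a'}.
Equivalently, take A + A and drop any sum 2a that is achievable ONLY as a + a for a ∈ A (i.e. sums representable only with equal summands).
Enumerate pairs (a, a') with a < a' (symmetric, so each unordered pair gives one sum; this covers all a ≠ a'):
  -4 + 0 = -4
  -4 + 2 = -2
  -4 + 3 = -1
  -4 + 5 = 1
  -4 + 6 = 2
  -4 + 8 = 4
  0 + 2 = 2
  0 + 3 = 3
  0 + 5 = 5
  0 + 6 = 6
  0 + 8 = 8
  2 + 3 = 5
  2 + 5 = 7
  2 + 6 = 8
  2 + 8 = 10
  3 + 5 = 8
  3 + 6 = 9
  3 + 8 = 11
  5 + 6 = 11
  5 + 8 = 13
  6 + 8 = 14
Collected distinct sums: {-4, -2, -1, 1, 2, 3, 4, 5, 6, 7, 8, 9, 10, 11, 13, 14}
|A +̂ A| = 16
(Reference bound: |A +̂ A| ≥ 2|A| - 3 for |A| ≥ 2, with |A| = 7 giving ≥ 11.)

|A +̂ A| = 16


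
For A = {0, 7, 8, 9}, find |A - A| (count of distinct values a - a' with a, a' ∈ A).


A - A = {a - a' : a, a' ∈ A}; |A| = 4.
Bounds: 2|A|-1 ≤ |A - A| ≤ |A|² - |A| + 1, i.e. 7 ≤ |A - A| ≤ 13.
Note: 0 ∈ A - A always (from a - a). The set is symmetric: if d ∈ A - A then -d ∈ A - A.
Enumerate nonzero differences d = a - a' with a > a' (then include -d):
Positive differences: {1, 2, 7, 8, 9}
Full difference set: {0} ∪ (positive diffs) ∪ (negative diffs).
|A - A| = 1 + 2·5 = 11 (matches direct enumeration: 11).

|A - A| = 11


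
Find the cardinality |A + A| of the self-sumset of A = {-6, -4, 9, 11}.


A + A = {a + a' : a, a' ∈ A}; |A| = 4.
General bounds: 2|A| - 1 ≤ |A + A| ≤ |A|(|A|+1)/2, i.e. 7 ≤ |A + A| ≤ 10.
Lower bound 2|A|-1 is attained iff A is an arithmetic progression.
Enumerate sums a + a' for a ≤ a' (symmetric, so this suffices):
a = -6: -6+-6=-12, -6+-4=-10, -6+9=3, -6+11=5
a = -4: -4+-4=-8, -4+9=5, -4+11=7
a = 9: 9+9=18, 9+11=20
a = 11: 11+11=22
Distinct sums: {-12, -10, -8, 3, 5, 7, 18, 20, 22}
|A + A| = 9

|A + A| = 9


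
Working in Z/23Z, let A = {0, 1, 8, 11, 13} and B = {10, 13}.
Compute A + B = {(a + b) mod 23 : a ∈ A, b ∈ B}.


Work in Z/23Z: reduce every sum a + b modulo 23.
Enumerate all 10 pairs:
a = 0: 0+10=10, 0+13=13
a = 1: 1+10=11, 1+13=14
a = 8: 8+10=18, 8+13=21
a = 11: 11+10=21, 11+13=1
a = 13: 13+10=0, 13+13=3
Distinct residues collected: {0, 1, 3, 10, 11, 13, 14, 18, 21}
|A + B| = 9 (out of 23 total residues).

A + B = {0, 1, 3, 10, 11, 13, 14, 18, 21}


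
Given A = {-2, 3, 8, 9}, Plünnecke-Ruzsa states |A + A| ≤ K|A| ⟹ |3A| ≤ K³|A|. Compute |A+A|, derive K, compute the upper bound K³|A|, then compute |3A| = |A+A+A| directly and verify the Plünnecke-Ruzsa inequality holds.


|A| = 4.
Step 1: Compute A + A by enumerating all 16 pairs.
A + A = {-4, 1, 6, 7, 11, 12, 16, 17, 18}, so |A + A| = 9.
Step 2: Doubling constant K = |A + A|/|A| = 9/4 = 9/4 ≈ 2.2500.
Step 3: Plünnecke-Ruzsa gives |3A| ≤ K³·|A| = (2.2500)³ · 4 ≈ 45.5625.
Step 4: Compute 3A = A + A + A directly by enumerating all triples (a,b,c) ∈ A³; |3A| = 16.
Step 5: Check 16 ≤ 45.5625? Yes ✓.

K = 9/4, Plünnecke-Ruzsa bound K³|A| ≈ 45.5625, |3A| = 16, inequality holds.


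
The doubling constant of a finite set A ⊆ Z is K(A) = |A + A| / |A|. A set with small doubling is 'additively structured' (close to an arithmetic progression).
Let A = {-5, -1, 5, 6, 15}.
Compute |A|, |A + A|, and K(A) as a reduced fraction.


|A| = 5.
Compute A + A by enumerating all 25 pairs.
A + A = {-10, -6, -2, 0, 1, 4, 5, 10, 11, 12, 14, 20, 21, 30}, so |A + A| = 14.
K = |A + A| / |A| = 14/5 (already in lowest terms) ≈ 2.8000.
Reference: AP of size 5 gives K = 9/5 ≈ 1.8000; a fully generic set of size 5 gives K ≈ 3.0000.

|A| = 5, |A + A| = 14, K = 14/5.


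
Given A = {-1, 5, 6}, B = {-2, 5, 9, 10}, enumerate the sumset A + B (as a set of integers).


A + B = {a + b : a ∈ A, b ∈ B}.
Enumerate all |A|·|B| = 3·4 = 12 pairs (a, b) and collect distinct sums.
a = -1: -1+-2=-3, -1+5=4, -1+9=8, -1+10=9
a = 5: 5+-2=3, 5+5=10, 5+9=14, 5+10=15
a = 6: 6+-2=4, 6+5=11, 6+9=15, 6+10=16
Collecting distinct sums: A + B = {-3, 3, 4, 8, 9, 10, 11, 14, 15, 16}
|A + B| = 10

A + B = {-3, 3, 4, 8, 9, 10, 11, 14, 15, 16}


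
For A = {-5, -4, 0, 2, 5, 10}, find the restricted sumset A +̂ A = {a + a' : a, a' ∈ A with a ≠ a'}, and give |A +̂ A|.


Restricted sumset: A +̂ A = {a + a' : a ∈ A, a' ∈ A, a ≠ a'}.
Equivalently, take A + A and drop any sum 2a that is achievable ONLY as a + a for a ∈ A (i.e. sums representable only with equal summands).
Enumerate pairs (a, a') with a < a' (symmetric, so each unordered pair gives one sum; this covers all a ≠ a'):
  -5 + -4 = -9
  -5 + 0 = -5
  -5 + 2 = -3
  -5 + 5 = 0
  -5 + 10 = 5
  -4 + 0 = -4
  -4 + 2 = -2
  -4 + 5 = 1
  -4 + 10 = 6
  0 + 2 = 2
  0 + 5 = 5
  0 + 10 = 10
  2 + 5 = 7
  2 + 10 = 12
  5 + 10 = 15
Collected distinct sums: {-9, -5, -4, -3, -2, 0, 1, 2, 5, 6, 7, 10, 12, 15}
|A +̂ A| = 14
(Reference bound: |A +̂ A| ≥ 2|A| - 3 for |A| ≥ 2, with |A| = 6 giving ≥ 9.)

|A +̂ A| = 14


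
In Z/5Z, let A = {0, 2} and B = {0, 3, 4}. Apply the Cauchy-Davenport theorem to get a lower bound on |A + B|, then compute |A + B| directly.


Cauchy-Davenport: |A + B| ≥ min(p, |A| + |B| - 1) for A, B nonempty in Z/pZ.
|A| = 2, |B| = 3, p = 5.
CD lower bound = min(5, 2 + 3 - 1) = min(5, 4) = 4.
Compute A + B mod 5 directly:
a = 0: 0+0=0, 0+3=3, 0+4=4
a = 2: 2+0=2, 2+3=0, 2+4=1
A + B = {0, 1, 2, 3, 4}, so |A + B| = 5.
Verify: 5 ≥ 4? Yes ✓.

CD lower bound = 4, actual |A + B| = 5.


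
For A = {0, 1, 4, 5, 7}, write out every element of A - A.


A - A = {a - a' : a, a' ∈ A}.
Compute a - a' for each ordered pair (a, a'):
a = 0: 0-0=0, 0-1=-1, 0-4=-4, 0-5=-5, 0-7=-7
a = 1: 1-0=1, 1-1=0, 1-4=-3, 1-5=-4, 1-7=-6
a = 4: 4-0=4, 4-1=3, 4-4=0, 4-5=-1, 4-7=-3
a = 5: 5-0=5, 5-1=4, 5-4=1, 5-5=0, 5-7=-2
a = 7: 7-0=7, 7-1=6, 7-4=3, 7-5=2, 7-7=0
Collecting distinct values (and noting 0 appears from a-a):
A - A = {-7, -6, -5, -4, -3, -2, -1, 0, 1, 2, 3, 4, 5, 6, 7}
|A - A| = 15

A - A = {-7, -6, -5, -4, -3, -2, -1, 0, 1, 2, 3, 4, 5, 6, 7}


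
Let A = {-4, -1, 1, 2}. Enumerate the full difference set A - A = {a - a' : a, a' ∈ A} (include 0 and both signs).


A - A = {a - a' : a, a' ∈ A}.
Compute a - a' for each ordered pair (a, a'):
a = -4: -4--4=0, -4--1=-3, -4-1=-5, -4-2=-6
a = -1: -1--4=3, -1--1=0, -1-1=-2, -1-2=-3
a = 1: 1--4=5, 1--1=2, 1-1=0, 1-2=-1
a = 2: 2--4=6, 2--1=3, 2-1=1, 2-2=0
Collecting distinct values (and noting 0 appears from a-a):
A - A = {-6, -5, -3, -2, -1, 0, 1, 2, 3, 5, 6}
|A - A| = 11

A - A = {-6, -5, -3, -2, -1, 0, 1, 2, 3, 5, 6}


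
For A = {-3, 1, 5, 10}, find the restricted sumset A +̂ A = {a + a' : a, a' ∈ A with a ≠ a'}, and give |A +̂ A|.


Restricted sumset: A +̂ A = {a + a' : a ∈ A, a' ∈ A, a ≠ a'}.
Equivalently, take A + A and drop any sum 2a that is achievable ONLY as a + a for a ∈ A (i.e. sums representable only with equal summands).
Enumerate pairs (a, a') with a < a' (symmetric, so each unordered pair gives one sum; this covers all a ≠ a'):
  -3 + 1 = -2
  -3 + 5 = 2
  -3 + 10 = 7
  1 + 5 = 6
  1 + 10 = 11
  5 + 10 = 15
Collected distinct sums: {-2, 2, 6, 7, 11, 15}
|A +̂ A| = 6
(Reference bound: |A +̂ A| ≥ 2|A| - 3 for |A| ≥ 2, with |A| = 4 giving ≥ 5.)

|A +̂ A| = 6


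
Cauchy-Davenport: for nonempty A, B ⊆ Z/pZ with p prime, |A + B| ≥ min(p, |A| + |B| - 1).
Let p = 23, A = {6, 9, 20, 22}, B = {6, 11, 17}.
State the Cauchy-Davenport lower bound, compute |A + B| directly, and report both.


Cauchy-Davenport: |A + B| ≥ min(p, |A| + |B| - 1) for A, B nonempty in Z/pZ.
|A| = 4, |B| = 3, p = 23.
CD lower bound = min(23, 4 + 3 - 1) = min(23, 6) = 6.
Compute A + B mod 23 directly:
a = 6: 6+6=12, 6+11=17, 6+17=0
a = 9: 9+6=15, 9+11=20, 9+17=3
a = 20: 20+6=3, 20+11=8, 20+17=14
a = 22: 22+6=5, 22+11=10, 22+17=16
A + B = {0, 3, 5, 8, 10, 12, 14, 15, 16, 17, 20}, so |A + B| = 11.
Verify: 11 ≥ 6? Yes ✓.

CD lower bound = 6, actual |A + B| = 11.


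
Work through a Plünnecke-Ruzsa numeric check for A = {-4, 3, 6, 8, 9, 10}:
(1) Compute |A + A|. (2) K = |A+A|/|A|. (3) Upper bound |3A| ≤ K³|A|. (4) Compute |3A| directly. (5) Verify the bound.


|A| = 6.
Step 1: Compute A + A by enumerating all 36 pairs.
A + A = {-8, -1, 2, 4, 5, 6, 9, 11, 12, 13, 14, 15, 16, 17, 18, 19, 20}, so |A + A| = 17.
Step 2: Doubling constant K = |A + A|/|A| = 17/6 = 17/6 ≈ 2.8333.
Step 3: Plünnecke-Ruzsa gives |3A| ≤ K³·|A| = (2.8333)³ · 6 ≈ 136.4722.
Step 4: Compute 3A = A + A + A directly by enumerating all triples (a,b,c) ∈ A³; |3A| = 31.
Step 5: Check 31 ≤ 136.4722? Yes ✓.

K = 17/6, Plünnecke-Ruzsa bound K³|A| ≈ 136.4722, |3A| = 31, inequality holds.


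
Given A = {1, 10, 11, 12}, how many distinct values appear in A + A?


A + A = {a + a' : a, a' ∈ A}; |A| = 4.
General bounds: 2|A| - 1 ≤ |A + A| ≤ |A|(|A|+1)/2, i.e. 7 ≤ |A + A| ≤ 10.
Lower bound 2|A|-1 is attained iff A is an arithmetic progression.
Enumerate sums a + a' for a ≤ a' (symmetric, so this suffices):
a = 1: 1+1=2, 1+10=11, 1+11=12, 1+12=13
a = 10: 10+10=20, 10+11=21, 10+12=22
a = 11: 11+11=22, 11+12=23
a = 12: 12+12=24
Distinct sums: {2, 11, 12, 13, 20, 21, 22, 23, 24}
|A + A| = 9

|A + A| = 9
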